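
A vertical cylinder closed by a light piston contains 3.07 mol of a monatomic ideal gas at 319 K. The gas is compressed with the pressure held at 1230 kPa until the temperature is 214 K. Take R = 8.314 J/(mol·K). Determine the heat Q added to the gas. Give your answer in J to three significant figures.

Q ≈ -6700 J

Isobaric: W = nRΔT = (3.07)(8.314)(-105) = -2680 J.
ΔU = nCᵥΔT with Cᵥ = 3R/2: ΔU = (3.07)(12.47)(-105) = -4020 J.
Q = ΔU + W = -4020 − 2680 = -6700 J.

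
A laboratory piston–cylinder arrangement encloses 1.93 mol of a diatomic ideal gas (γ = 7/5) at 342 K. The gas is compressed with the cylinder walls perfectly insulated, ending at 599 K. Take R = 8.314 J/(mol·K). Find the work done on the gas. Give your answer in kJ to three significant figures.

W ≈ 10.3 kJ

Adiabatic ⇒ Q = 0, so W_by = −ΔU = nCᵥ(T₁ − T₂).
Cᵥ = 5R/2 = 20.79 J/(mol·K).
W = (1.93)(20.79)(342 − 599) = -10310 J.
Work on gas = −W_by = 10310 J.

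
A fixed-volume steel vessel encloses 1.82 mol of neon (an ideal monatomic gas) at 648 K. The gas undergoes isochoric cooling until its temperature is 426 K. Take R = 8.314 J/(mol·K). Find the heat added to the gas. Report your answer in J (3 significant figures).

Q ≈ -5040 J

Constant volume ⇒ W = 0, so Q = ΔU = nCᵥΔT with Cᵥ = 3R/2 = 12.47 J/(mol·K).
ΔU = (1.82)(12.47)(426 − 648) = -5039 J.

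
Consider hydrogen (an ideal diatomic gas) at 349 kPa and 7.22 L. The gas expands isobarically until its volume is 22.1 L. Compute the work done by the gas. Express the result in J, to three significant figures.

W ≈ 5190 J

Isobaric: W = P ΔV.
W = (349 kPa)(22.1 − 7.22 L) = (349)(14.88) = 5193 J.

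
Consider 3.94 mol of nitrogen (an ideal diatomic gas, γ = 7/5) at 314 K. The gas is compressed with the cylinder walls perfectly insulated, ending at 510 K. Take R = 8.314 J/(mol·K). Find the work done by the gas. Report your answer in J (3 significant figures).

W ≈ -16100 J

Adiabatic ⇒ Q = 0, so W_by = −ΔU = nCᵥ(T₁ − T₂).
Cᵥ = 5R/2 = 20.79 J/(mol·K).
W = (3.94)(20.79)(314 − 510) = -16051 J.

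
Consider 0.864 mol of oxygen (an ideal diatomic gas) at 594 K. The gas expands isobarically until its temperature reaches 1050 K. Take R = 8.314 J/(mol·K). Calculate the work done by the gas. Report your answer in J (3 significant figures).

Isobaric: W = P ΔV = nR ΔT.
W = (0.864)(8.314)(1050 − 594) = 3276 J.

W ≈ 3280 J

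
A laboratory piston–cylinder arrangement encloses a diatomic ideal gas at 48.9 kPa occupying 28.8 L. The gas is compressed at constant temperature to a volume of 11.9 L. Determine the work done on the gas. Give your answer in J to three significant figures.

W ≈ 1240 J

Isothermal: W = nRT ln(V₂/V₁) = P₁V₁ ln(V₂/V₁).
P₁V₁ = (48.9 kPa)(28.8 L) = 1408 J.
W = 1408 × ln(11.9/28.8) = 1408 × -0.8838
W_by_gas = -1245 J; work on gas = −W_by = 1245 J.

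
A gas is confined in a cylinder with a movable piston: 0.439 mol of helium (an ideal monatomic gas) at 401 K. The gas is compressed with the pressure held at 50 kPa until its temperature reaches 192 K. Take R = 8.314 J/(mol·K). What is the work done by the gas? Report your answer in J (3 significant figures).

Isobaric: W = P ΔV = nR ΔT.
W = (0.439)(8.314)(192 − 401) = -762.8 J.

W ≈ -763 J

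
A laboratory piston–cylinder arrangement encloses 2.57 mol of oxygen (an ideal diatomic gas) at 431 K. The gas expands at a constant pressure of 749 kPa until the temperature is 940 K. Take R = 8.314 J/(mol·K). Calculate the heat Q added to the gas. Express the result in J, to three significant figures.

Isobaric: W = nRΔT = (2.57)(8.314)(509) = 10876 J.
ΔU = nCᵥΔT with Cᵥ = 5R/2: ΔU = (2.57)(20.79)(509) = 27189 J.
Q = ΔU + W = 27189 + 10876 = 38065 J.

Q ≈ 38100 J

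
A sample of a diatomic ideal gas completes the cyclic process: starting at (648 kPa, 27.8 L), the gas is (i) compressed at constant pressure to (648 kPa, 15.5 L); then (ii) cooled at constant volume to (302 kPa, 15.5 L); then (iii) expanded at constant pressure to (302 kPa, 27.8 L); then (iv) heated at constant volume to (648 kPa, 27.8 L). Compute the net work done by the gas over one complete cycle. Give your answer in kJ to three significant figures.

W_net ≈ -4.26 kJ

Constant-volume legs do no work.
W(i) = (648)(15.5 − 27.8) = -7970 J; W(iii) = (302)(27.8 − 15.5) = 3715 J.
W_net = -7970 + 3715 = -4256 J (the counter-clockwise enclosed area).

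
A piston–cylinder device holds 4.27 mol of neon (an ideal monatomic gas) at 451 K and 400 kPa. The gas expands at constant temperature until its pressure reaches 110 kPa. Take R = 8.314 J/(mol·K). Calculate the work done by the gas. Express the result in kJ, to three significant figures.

Isothermal process: W = nRT ln(V₂/V₁) = nRT ln(P₁/P₂).
W = (4.27)(8.314)(451) × ln(400/110)
  = 16011 × ln(3.636) = 16011 × 1.291
W_by_gas = 20670 J.

W ≈ 20.7 kJ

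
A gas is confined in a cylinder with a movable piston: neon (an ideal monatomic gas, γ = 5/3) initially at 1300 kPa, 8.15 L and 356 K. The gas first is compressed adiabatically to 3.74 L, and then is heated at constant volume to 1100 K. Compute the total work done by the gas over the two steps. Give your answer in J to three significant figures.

Step 1 (adiabatic): W = (P₁V₁ − P₂V₂)/(γ−1) = (10595 − 17808)/0.667 = -10820 J.
Step 2 (isochoric): W = 0 (constant volume).
W_total = -10820 + 0 = -10820 J.

W_total ≈ -10800 J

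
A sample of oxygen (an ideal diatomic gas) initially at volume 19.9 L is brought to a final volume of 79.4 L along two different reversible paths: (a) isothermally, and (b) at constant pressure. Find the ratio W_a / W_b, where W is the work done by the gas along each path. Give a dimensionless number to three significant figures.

Path (a) isothermal: W = P₁V₁ ln(V₂/V₁) → W_a/(P₁V₁) = 1.384.
Path (b) isobaric: W = P₁(V₂ − V₁) → W_b/(P₁V₁) = 2.99.
W_a / W_b = 1.384 / 2.99 = 0.4628.

W_a / W_b ≈ 0.463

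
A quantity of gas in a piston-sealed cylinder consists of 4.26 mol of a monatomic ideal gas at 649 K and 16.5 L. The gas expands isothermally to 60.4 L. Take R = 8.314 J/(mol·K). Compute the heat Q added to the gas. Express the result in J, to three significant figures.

Q ≈ 29800 J

Isothermal ⇒ ΔU = 0, so Q = W = nRT ln(V₂/V₁).
Q = (4.26)(8.314)(649) ln(60.4/16.5) = 22986 × 1.298 = 29827 J.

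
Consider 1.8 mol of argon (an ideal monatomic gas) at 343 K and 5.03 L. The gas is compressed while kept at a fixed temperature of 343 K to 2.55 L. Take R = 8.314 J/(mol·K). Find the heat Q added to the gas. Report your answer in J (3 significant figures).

Isothermal ⇒ ΔU = 0, so Q = W = nRT ln(V₂/V₁).
Q = (1.8)(8.314)(343) ln(2.55/5.03) = 5133 × -0.6793 = -3487 J.

Q ≈ -3490 J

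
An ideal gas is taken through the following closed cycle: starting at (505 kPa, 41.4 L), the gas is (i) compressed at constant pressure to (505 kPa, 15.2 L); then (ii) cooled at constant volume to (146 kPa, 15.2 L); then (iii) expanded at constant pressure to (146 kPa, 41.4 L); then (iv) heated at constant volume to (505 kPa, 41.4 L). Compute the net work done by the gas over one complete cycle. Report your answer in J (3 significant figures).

Constant-volume legs do no work.
W(i) = (505)(15.2 − 41.4) = -13231 J; W(iii) = (146)(41.4 − 15.2) = 3825 J.
W_net = -13231 + 3825 = -9406 J (the counter-clockwise enclosed area).

W_net ≈ -9410 J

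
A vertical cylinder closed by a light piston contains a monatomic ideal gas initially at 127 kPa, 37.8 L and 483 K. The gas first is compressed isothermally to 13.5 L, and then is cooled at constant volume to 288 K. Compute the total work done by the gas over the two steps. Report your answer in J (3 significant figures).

Step 1 (isothermal): W = P₁V₁ ln(V₂/V₁) = (4801) ln(13.5/37.8) = -4943 J.
Step 2 (isochoric): W = 0 (constant volume).
W_total = -4943 + 0 = -4943 J.

W_total ≈ -4940 J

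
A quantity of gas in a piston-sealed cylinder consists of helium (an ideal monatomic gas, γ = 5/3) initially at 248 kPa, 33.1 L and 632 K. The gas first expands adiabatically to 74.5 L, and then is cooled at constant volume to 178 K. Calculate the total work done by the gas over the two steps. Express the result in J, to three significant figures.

W_total ≈ 5140 J

Step 1 (adiabatic): W = (P₁V₁ − P₂V₂)/(γ−1) = (8209 − 4780)/0.667 = 5144 J.
Step 2 (isochoric): W = 0 (constant volume).
W_total = 5144 + 0 = 5144 J.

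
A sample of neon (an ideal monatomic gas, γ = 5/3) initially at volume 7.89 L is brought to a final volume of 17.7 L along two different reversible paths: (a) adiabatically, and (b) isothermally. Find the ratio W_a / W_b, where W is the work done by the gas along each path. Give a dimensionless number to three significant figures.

Path (a) adiabatic: W = P₁V₁(1 − (V₁/V₂)^(γ−1))/(γ−1) → W_a/(P₁V₁) = 0.6247.
Path (b) isothermal: W = P₁V₁ ln(V₂/V₁) → W_b/(P₁V₁) = 0.808.
W_a / W_b = 0.6247 / 0.808 = 0.7732.

W_a / W_b ≈ 0.773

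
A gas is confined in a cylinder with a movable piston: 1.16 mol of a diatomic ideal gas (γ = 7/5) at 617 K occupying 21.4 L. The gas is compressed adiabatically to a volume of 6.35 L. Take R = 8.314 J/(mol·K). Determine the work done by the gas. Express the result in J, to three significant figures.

W ≈ -9310 J

Adiabatic: TV^(γ−1) = const with γ = 7/5.
T₂ = T₁ (V₁/V₂)^(γ−1) = 617 × (21.4/6.35)^0.4 = 617 × 1.626 = 1003 K.
W_by = nCᵥ(T₁ − T₂) = (1.16)(20.79)(617 − 1003) = -9309 J.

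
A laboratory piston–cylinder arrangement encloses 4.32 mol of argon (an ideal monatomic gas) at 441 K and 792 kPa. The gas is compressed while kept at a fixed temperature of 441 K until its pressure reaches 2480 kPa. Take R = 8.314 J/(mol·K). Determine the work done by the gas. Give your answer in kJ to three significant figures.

W ≈ -18.1 kJ

Isothermal process: W = nRT ln(V₂/V₁) = nRT ln(P₁/P₂).
W = (4.32)(8.314)(441) × ln(792/2480)
  = 15839 × ln(0.3194) = 15839 × -1.141
W_by_gas = -18080 J.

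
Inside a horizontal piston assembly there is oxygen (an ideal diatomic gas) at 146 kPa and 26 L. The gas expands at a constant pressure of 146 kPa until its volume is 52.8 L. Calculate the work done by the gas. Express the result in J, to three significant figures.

Isobaric: W = P ΔV.
W = (146 kPa)(52.8 − 26 L) = (146)(26.8) = 3913 J.

W ≈ 3910 J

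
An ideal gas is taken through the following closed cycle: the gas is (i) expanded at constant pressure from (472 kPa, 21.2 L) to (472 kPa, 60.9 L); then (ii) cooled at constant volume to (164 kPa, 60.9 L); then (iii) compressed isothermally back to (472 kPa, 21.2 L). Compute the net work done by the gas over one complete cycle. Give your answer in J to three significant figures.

W_net ≈ 8200 J

Leg (i): W = PΔV = (472)(60.9 − 21.2) = 18738 J.
Leg (ii): W = 0.
Leg (iii): W = PᵢVᵢ ln(V_f/Vᵢ) = (9988) ln(21.2/60.9) = -10539 J.
W_net = 18738 − 10539 = 8199 J.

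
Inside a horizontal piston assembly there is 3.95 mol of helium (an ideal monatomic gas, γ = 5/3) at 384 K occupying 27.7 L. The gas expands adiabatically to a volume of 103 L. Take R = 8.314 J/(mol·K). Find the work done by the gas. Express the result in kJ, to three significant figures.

W ≈ 11.0 kJ

Adiabatic: TV^(γ−1) = const with γ = 5/3.
T₂ = T₁ (V₁/V₂)^(γ−1) = 384 × (27.7/103)^0.667 = 384 × 0.4166 = 160 K.
W_by = nCᵥ(T₁ − T₂) = (3.95)(12.47)(384 − 160) = 11035 J.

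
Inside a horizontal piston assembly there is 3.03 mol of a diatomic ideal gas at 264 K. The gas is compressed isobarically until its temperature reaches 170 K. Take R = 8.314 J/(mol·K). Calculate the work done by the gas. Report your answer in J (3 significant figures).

Isobaric: W = P ΔV = nR ΔT.
W = (3.03)(8.314)(170 − 264) = -2368 J.

W ≈ -2370 J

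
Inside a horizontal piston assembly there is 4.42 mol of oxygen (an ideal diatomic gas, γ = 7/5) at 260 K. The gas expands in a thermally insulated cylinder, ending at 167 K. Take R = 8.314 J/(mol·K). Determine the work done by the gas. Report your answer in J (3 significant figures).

Adiabatic ⇒ Q = 0, so W_by = −ΔU = nCᵥ(T₁ − T₂).
Cᵥ = 5R/2 = 20.79 J/(mol·K).
W = (4.42)(20.79)(260 − 167) = 8544 J.

W ≈ 8540 J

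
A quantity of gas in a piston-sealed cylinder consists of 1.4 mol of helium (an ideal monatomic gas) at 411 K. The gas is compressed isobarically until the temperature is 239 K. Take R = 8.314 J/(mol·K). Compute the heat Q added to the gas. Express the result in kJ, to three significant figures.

Isobaric: W = nRΔT = (1.4)(8.314)(-172) = -2002 J.
ΔU = nCᵥΔT with Cᵥ = 3R/2: ΔU = (1.4)(12.47)(-172) = -3003 J.
Q = ΔU + W = -3003 − 2002 = -5005 J.

Q ≈ -5.01 kJ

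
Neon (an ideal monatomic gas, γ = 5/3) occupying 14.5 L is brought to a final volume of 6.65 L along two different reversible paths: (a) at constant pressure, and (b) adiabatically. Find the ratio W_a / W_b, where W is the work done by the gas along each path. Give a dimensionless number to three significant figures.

W_a / W_b ≈ 0.530

Path (a) isobaric: W = P₁(V₂ − V₁) → W_a/(P₁V₁) = -0.5414.
Path (b) adiabatic: W = P₁V₁(1 − (V₁/V₂)^(γ−1))/(γ−1) → W_b/(P₁V₁) = -1.022.
W_a / W_b = -0.5414 / -1.022 = 0.5296.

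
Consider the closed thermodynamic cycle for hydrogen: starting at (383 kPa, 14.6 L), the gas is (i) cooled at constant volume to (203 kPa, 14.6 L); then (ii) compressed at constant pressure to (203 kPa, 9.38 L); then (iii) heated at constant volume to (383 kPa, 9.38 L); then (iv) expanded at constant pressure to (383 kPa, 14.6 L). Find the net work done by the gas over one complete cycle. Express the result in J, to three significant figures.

W_net ≈ 940 J

Constant-volume legs do no work.
W(ii) = (203)(9.38 − 14.6) = -1060 J; W(iv) = (383)(14.6 − 9.38) = 1999 J.
W_net = -1060 + 1999 = 939.6 J (the clockwise enclosed area).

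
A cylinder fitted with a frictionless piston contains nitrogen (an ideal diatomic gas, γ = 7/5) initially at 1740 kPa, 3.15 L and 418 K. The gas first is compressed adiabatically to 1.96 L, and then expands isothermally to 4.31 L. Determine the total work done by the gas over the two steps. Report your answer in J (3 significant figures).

W_total ≈ 2360 J

Step 1 (adiabatic): W = (P₁V₁ − P₂V₂)/(γ−1) = (5481 − 6626)/0.4 = -2864 J.
After step 1: P = 3381 kPa, V = 1.96 L, T = 505.4 K.
Step 2 (isothermal): W = P₁V₁ ln(V₂/V₁) = (6626) ln(4.31/1.96) = 5222 J.
W_total = -2864 + 5222 = 2358 J.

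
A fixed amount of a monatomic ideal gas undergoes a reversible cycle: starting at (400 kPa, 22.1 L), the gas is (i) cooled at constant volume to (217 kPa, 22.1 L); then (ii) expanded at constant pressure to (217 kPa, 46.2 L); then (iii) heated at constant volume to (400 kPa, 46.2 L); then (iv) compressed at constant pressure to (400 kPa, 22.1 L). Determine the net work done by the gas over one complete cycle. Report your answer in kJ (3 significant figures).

Constant-volume legs do no work.
W(ii) = (217)(46.2 − 22.1) = 5230 J; W(iv) = (400)(22.1 − 46.2) = -9640 J.
W_net = 5230 − 9640 = -4410 J (the counter-clockwise enclosed area).

W_net ≈ -4.41 kJ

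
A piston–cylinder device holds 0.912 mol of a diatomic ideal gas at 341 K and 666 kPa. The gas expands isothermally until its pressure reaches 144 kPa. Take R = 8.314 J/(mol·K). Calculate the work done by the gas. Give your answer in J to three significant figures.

Isothermal process: W = nRT ln(V₂/V₁) = nRT ln(P₁/P₂).
W = (0.912)(8.314)(341) × ln(666/144)
  = 2586 × ln(4.625) = 2586 × 1.531
W_by_gas = 3960 J.

W ≈ 3960 J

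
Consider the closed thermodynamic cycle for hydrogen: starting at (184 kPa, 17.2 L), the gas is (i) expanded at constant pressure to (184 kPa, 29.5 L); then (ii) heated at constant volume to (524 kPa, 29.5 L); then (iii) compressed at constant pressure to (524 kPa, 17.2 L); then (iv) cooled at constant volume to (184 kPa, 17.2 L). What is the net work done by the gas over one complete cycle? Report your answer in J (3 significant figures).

Constant-volume legs do no work.
W(i) = (184)(29.5 − 17.2) = 2263 J; W(iii) = (524)(17.2 − 29.5) = -6445 J.
W_net = 2263 − 6445 = -4182 J (the counter-clockwise enclosed area).

W_net ≈ -4180 J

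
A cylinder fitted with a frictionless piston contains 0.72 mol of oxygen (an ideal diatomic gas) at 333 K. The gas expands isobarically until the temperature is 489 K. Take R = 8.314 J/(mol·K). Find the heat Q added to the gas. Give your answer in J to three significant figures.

Q ≈ 3270 J

Isobaric: W = nRΔT = (0.72)(8.314)(156) = 933.8 J.
ΔU = nCᵥΔT with Cᵥ = 5R/2: ΔU = (0.72)(20.79)(156) = 2335 J.
Q = ΔU + W = 2335 + 933.8 = 3268 J.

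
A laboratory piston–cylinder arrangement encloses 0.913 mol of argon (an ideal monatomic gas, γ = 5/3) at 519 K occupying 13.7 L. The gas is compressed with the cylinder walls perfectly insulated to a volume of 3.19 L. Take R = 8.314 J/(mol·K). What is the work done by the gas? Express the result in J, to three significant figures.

W ≈ -9700 J

Adiabatic: TV^(γ−1) = const with γ = 5/3.
T₂ = T₁ (V₁/V₂)^(γ−1) = 519 × (13.7/3.19)^0.667 = 519 × 2.642 = 1371 K.
W_by = nCᵥ(T₁ − T₂) = (0.913)(12.47)(519 − 1371) = -9704 J.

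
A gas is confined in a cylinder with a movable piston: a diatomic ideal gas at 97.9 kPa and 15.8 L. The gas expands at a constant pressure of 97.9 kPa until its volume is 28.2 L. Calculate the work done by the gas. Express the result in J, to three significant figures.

W ≈ 1210 J

Isobaric: W = P ΔV.
W = (97.9 kPa)(28.2 − 15.8 L) = (97.9)(12.4) = 1214 J.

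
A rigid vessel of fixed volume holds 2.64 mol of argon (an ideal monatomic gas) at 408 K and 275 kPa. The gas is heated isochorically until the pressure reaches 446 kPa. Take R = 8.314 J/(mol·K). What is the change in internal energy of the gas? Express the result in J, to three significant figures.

ΔU ≈ 8350 J

Constant volume ⇒ W = 0, so Q = ΔU = nCᵥΔT with Cᵥ = 3R/2 = 12.47 J/(mol·K).
At constant V, T₂/T₁ = P₂/P₁ ⇒ ΔT = T₁(P₂/P₁ − 1) = 408·(446/275 − 1) = 253.7 K.
ΔU = (2.64)(12.47)(253.7) = 8353 J.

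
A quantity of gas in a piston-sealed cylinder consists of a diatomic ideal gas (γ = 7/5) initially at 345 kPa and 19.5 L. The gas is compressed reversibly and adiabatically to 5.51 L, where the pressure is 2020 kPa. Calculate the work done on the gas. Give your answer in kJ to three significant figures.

Adiabatic: W = (P₁V₁ − P₂V₂)/(γ − 1) with γ = 7/5.
P₁V₁ = 6728 J, P₂V₂ = 11130 J.
W = (6728 − 11130) / 0.4 = -11007 J.
Work on gas = −W_by = 11007 J.

W ≈ 11.0 kJ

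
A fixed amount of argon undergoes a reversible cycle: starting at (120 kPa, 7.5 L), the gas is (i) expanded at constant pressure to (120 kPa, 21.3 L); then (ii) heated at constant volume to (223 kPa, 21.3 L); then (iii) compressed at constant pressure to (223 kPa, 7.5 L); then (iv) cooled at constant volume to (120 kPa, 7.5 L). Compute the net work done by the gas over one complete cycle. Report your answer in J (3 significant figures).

Constant-volume legs do no work.
W(i) = (120)(21.3 − 7.5) = 1656 J; W(iii) = (223)(7.5 − 21.3) = -3077 J.
W_net = 1656 − 3077 = -1421 J (the counter-clockwise enclosed area).

W_net ≈ -1420 J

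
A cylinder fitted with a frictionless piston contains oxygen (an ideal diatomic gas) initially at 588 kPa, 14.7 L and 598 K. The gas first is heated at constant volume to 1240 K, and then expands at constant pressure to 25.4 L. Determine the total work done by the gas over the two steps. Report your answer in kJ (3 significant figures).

Step 1 (isochoric): W = 0 (constant volume).
After step 1: P = 1219 kPa (V unchanged).
Step 2 (isobaric): W = PΔV = (1219 kPa)(25.4 − 14.7 L) = 13046 J.
W_total = 0 + 13046 = 13046 J.

W_total ≈ 13.0 kJ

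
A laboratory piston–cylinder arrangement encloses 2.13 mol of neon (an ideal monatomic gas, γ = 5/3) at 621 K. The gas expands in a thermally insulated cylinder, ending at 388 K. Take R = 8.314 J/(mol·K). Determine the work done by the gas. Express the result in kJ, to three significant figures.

W ≈ 6.19 kJ

Adiabatic ⇒ Q = 0, so W_by = −ΔU = nCᵥ(T₁ − T₂).
Cᵥ = 3R/2 = 12.47 J/(mol·K).
W = (2.13)(12.47)(621 − 388) = 6189 J.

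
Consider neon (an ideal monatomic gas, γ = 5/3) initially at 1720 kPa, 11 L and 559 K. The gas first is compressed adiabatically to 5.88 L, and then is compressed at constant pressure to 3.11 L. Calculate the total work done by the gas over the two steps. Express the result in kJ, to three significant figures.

W_total ≈ -28.2 kJ

Step 1 (adiabatic): W = (P₁V₁ − P₂V₂)/(γ−1) = (18920 − 28725)/0.667 = -14708 J.
After step 1: P = 4885 kPa, V = 5.88 L, T = 848.7 K.
Step 2 (isobaric): W = PΔV = (4885 kPa)(3.11 − 5.88 L) = -13532 J.
W_total = -14708 − 13532 = -28240 J.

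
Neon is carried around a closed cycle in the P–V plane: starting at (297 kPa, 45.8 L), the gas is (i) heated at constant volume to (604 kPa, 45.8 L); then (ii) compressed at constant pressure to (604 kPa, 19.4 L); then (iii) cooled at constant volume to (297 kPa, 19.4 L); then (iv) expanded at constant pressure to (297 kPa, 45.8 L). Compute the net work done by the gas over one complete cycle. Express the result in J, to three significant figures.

Constant-volume legs do no work.
W(ii) = (604)(19.4 − 45.8) = -15946 J; W(iv) = (297)(45.8 − 19.4) = 7841 J.
W_net = -15946 + 7841 = -8105 J (the counter-clockwise enclosed area).

W_net ≈ -8100 J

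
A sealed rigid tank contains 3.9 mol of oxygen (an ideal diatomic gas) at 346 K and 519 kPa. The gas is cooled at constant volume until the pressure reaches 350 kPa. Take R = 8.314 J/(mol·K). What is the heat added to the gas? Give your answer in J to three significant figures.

Constant volume ⇒ W = 0, so Q = ΔU = nCᵥΔT with Cᵥ = 5R/2 = 20.79 J/(mol·K).
At constant V, T₂/T₁ = P₂/P₁ ⇒ ΔT = T₁(P₂/P₁ − 1) = 346·(350/519 − 1) = -112.7 K.
ΔU = (3.9)(20.79)(-112.7) = -9133 J.

Q ≈ -9130 J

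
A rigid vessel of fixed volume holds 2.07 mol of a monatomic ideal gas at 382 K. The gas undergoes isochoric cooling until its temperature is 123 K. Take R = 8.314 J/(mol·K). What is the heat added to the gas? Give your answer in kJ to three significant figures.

Constant volume ⇒ W = 0, so Q = ΔU = nCᵥΔT with Cᵥ = 3R/2 = 12.47 J/(mol·K).
ΔU = (2.07)(12.47)(123 − 382) = -6686 J.

Q ≈ -6.69 kJ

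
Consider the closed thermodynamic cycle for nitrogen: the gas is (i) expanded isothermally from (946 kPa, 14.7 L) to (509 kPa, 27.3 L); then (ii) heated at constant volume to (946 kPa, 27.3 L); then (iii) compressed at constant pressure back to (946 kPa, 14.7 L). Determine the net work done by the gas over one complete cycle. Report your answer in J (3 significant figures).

Leg (i): W = PᵢVᵢ ln(V_f/Vᵢ) = (13906) ln(27.3/14.7) = 8608 J.
Leg (ii): W = 0.
Leg (iii): W = PΔV = (946)(14.7 − 27.3) = -11920 J.
W_net = 8608 − 11920 = -3311 J.

W_net ≈ -3310 J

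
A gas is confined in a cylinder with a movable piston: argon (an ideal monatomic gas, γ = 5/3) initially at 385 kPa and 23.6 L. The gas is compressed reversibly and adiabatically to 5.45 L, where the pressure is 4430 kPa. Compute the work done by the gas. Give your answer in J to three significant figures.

Adiabatic: W = (P₁V₁ − P₂V₂)/(γ − 1) with γ = 5/3.
P₁V₁ = 9086 J, P₂V₂ = 24144 J.
W = (9086 − 24144) / 0.6667 = -22586 J.

W ≈ -22600 J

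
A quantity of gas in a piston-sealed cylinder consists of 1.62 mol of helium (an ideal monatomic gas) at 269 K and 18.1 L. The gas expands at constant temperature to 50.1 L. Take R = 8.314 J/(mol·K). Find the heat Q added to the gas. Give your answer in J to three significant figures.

Isothermal ⇒ ΔU = 0, so Q = W = nRT ln(V₂/V₁).
Q = (1.62)(8.314)(269) ln(50.1/18.1) = 3623 × 1.018 = 3689 J.

Q ≈ 3690 J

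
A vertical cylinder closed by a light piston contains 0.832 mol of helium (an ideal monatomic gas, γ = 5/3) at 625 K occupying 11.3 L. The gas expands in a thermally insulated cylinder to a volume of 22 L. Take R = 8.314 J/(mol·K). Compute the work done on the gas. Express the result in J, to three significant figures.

W ≈ -2330 J

Adiabatic: TV^(γ−1) = const with γ = 5/3.
T₂ = T₁ (V₁/V₂)^(γ−1) = 625 × (11.3/22)^0.667 = 625 × 0.6414 = 400.9 K.
W_by = nCᵥ(T₁ − T₂) = (0.832)(12.47)(625 − 400.9) = 2326 J.
Work on gas = −W_by = -2326 J.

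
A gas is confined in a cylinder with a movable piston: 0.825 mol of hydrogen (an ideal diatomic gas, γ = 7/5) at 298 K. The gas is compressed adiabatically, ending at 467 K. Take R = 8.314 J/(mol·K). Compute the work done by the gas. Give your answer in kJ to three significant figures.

W ≈ -2.90 kJ

Adiabatic ⇒ Q = 0, so W_by = −ΔU = nCᵥ(T₁ − T₂).
Cᵥ = 5R/2 = 20.79 J/(mol·K).
W = (0.825)(20.79)(298 − 467) = -2898 J.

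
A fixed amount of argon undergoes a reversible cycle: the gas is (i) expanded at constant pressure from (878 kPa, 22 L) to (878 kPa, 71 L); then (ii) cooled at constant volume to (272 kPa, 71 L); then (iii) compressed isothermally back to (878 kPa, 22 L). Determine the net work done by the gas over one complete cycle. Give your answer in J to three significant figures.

Leg (i): W = PΔV = (878)(71 − 22) = 43022 J.
Leg (ii): W = 0.
Leg (iii): W = PᵢVᵢ ln(V_f/Vᵢ) = (19312) ln(22/71) = -22627 J.
W_net = 43022 − 22627 = 20395 J.

W_net ≈ 20400 J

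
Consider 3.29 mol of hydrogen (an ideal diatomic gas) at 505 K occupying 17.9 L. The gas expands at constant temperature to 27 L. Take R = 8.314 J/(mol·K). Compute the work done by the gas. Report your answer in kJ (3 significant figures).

Isothermal: W = nRT ln(V₂/V₁).
W = (3.29)(8.314)(505) × ln(27/17.9)
  = 13813 × 0.411
W_by_gas = 5678 J.

W ≈ 5.68 kJ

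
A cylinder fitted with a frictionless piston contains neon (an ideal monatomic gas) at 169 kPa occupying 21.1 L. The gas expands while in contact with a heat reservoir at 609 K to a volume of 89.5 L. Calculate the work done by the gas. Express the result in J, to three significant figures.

W ≈ 5150 J

Isothermal: W = nRT ln(V₂/V₁) = P₁V₁ ln(V₂/V₁).
P₁V₁ = (169 kPa)(21.1 L) = 3566 J.
W = 3566 × ln(89.5/21.1) = 3566 × 1.445
W_by_gas = 5153 J.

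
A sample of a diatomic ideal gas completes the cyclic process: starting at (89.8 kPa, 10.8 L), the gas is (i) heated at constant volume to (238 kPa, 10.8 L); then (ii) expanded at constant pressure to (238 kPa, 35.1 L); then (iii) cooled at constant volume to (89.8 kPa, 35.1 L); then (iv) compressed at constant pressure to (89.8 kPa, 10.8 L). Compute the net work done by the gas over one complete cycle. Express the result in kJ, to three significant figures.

Constant-volume legs do no work.
W(ii) = (238)(35.1 − 10.8) = 5783 J; W(iv) = (89.8)(10.8 − 35.1) = -2182 J.
W_net = 5783 − 2182 = 3601 J (the clockwise enclosed area).

W_net ≈ 3.60 kJ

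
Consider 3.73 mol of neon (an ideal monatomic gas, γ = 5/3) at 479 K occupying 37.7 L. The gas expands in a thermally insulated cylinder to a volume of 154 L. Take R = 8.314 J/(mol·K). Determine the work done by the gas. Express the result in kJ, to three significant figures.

Adiabatic: TV^(γ−1) = const with γ = 5/3.
T₂ = T₁ (V₁/V₂)^(γ−1) = 479 × (37.7/154)^0.667 = 479 × 0.3913 = 187.4 K.
W_by = nCᵥ(T₁ − T₂) = (3.73)(12.47)(479 − 187.4) = 13562 J.

W ≈ 13.6 kJ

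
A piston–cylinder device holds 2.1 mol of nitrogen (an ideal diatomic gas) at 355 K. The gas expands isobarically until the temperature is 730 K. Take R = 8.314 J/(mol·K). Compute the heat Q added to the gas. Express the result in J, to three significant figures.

Q ≈ 22900 J

Isobaric: W = nRΔT = (2.1)(8.314)(375) = 6547 J.
ΔU = nCᵥΔT with Cᵥ = 5R/2: ΔU = (2.1)(20.79)(375) = 16368 J.
Q = ΔU + W = 16368 + 6547 = 22915 J.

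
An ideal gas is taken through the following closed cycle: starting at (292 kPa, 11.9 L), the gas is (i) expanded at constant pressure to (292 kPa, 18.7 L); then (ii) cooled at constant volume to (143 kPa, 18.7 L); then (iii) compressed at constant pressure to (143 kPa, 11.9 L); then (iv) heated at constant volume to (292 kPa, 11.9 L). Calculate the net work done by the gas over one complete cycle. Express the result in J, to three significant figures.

W_net ≈ 1010 J

Constant-volume legs do no work.
W(i) = (292)(18.7 − 11.9) = 1986 J; W(iii) = (143)(11.9 − 18.7) = -972.4 J.
W_net = 1986 − 972.4 = 1013 J (the clockwise enclosed area).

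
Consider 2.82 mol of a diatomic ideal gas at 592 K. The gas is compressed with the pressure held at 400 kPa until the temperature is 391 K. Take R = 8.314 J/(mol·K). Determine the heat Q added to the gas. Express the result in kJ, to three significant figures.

Isobaric: W = nRΔT = (2.82)(8.314)(-201) = -4713 J.
ΔU = nCᵥΔT with Cᵥ = 5R/2: ΔU = (2.82)(20.79)(-201) = -11781 J.
Q = ΔU + W = -11781 − 4713 = -16494 J.

Q ≈ -16.5 kJ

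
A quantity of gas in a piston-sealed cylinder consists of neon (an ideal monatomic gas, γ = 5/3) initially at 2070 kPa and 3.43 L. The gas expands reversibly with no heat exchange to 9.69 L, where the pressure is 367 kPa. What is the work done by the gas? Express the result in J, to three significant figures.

Adiabatic: W = (P₁V₁ − P₂V₂)/(γ − 1) with γ = 5/3.
P₁V₁ = 7100 J, P₂V₂ = 3556 J.
W = (7100 − 3556) / 0.6667 = 5316 J.

W ≈ 5320 J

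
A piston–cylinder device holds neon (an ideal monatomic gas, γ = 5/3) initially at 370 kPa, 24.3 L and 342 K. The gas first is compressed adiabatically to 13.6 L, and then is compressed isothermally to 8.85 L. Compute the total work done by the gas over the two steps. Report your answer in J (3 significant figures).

W_total ≈ -12100 J

Step 1 (adiabatic): W = (P₁V₁ − P₂V₂)/(γ−1) = (8991 − 13239)/0.667 = -6372 J.
After step 1: P = 973.5 kPa, V = 13.6 L, T = 503.6 K.
Step 2 (isothermal): W = P₁V₁ ln(V₂/V₁) = (13239) ln(8.85/13.6) = -5688 J.
W_total = -6372 − 5688 = -12060 J.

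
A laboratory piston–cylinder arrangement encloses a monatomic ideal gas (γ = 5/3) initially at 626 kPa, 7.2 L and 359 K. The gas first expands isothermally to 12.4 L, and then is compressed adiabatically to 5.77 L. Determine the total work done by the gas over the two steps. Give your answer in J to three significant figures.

Step 1 (isothermal): W = P₁V₁ ln(V₂/V₁) = (4507) ln(12.4/7.2) = 2450 J.
After step 1: P = 363.5 kPa, V = 12.4 L, T = 359 K.
Step 2 (adiabatic): W = (P₁V₁ − P₂V₂)/(γ−1) = (4507 − 7506)/0.667 = -4498 J.
W_total = 2450 − 4498 = -2048 J.

W_total ≈ -2050 J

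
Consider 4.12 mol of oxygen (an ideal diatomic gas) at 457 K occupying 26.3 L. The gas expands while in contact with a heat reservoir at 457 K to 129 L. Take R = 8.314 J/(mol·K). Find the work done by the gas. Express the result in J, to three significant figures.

Isothermal: W = nRT ln(V₂/V₁).
W = (4.12)(8.314)(457) × ln(129/26.3)
  = 15654 × 1.59
W_by_gas = 24894 J.

W ≈ 24900 J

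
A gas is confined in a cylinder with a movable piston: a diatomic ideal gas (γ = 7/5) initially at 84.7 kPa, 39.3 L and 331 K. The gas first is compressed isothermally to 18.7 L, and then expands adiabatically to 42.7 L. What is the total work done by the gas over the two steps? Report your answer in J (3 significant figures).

Step 1 (isothermal): W = P₁V₁ ln(V₂/V₁) = (3329) ln(18.7/39.3) = -2472 J.
After step 1: P = 178 kPa, V = 18.7 L, T = 331 K.
Step 2 (adiabatic): W = (P₁V₁ − P₂V₂)/(γ−1) = (3329 − 2392)/0.4 = 2341 J.
W_total = -2472 + 2341 = -131.6 J.

W_total ≈ -132 J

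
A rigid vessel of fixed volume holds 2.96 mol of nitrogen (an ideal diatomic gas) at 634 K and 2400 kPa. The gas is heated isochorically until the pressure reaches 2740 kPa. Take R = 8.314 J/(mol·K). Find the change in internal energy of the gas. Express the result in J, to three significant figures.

ΔU ≈ 5530 J

Constant volume ⇒ W = 0, so Q = ΔU = nCᵥΔT with Cᵥ = 5R/2 = 20.79 J/(mol·K).
At constant V, T₂/T₁ = P₂/P₁ ⇒ ΔT = T₁(P₂/P₁ − 1) = 634·(2740/2400 − 1) = 89.82 K.
ΔU = (2.96)(20.79)(89.82) = 5526 J.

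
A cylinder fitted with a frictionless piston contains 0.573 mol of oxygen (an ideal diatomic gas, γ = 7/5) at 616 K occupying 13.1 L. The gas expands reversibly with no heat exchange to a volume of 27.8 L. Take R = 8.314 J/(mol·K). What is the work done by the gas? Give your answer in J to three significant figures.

Adiabatic: TV^(γ−1) = const with γ = 7/5.
T₂ = T₁ (V₁/V₂)^(γ−1) = 616 × (13.1/27.8)^0.4 = 616 × 0.7401 = 455.9 K.
W_by = nCᵥ(T₁ − T₂) = (0.573)(20.79)(616 − 455.9) = 1907 J.

W ≈ 1910 J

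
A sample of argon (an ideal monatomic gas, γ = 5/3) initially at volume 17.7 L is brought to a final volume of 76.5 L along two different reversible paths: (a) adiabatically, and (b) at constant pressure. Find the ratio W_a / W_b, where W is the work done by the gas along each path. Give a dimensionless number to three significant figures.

Path (a) adiabatic: W = P₁V₁(1 − (V₁/V₂)^(γ−1))/(γ−1) → W_a/(P₁V₁) = 0.9347.
Path (b) isobaric: W = P₁(V₂ − V₁) → W_b/(P₁V₁) = 3.322.
W_a / W_b = 0.9347 / 3.322 = 0.2814.

W_a / W_b ≈ 0.281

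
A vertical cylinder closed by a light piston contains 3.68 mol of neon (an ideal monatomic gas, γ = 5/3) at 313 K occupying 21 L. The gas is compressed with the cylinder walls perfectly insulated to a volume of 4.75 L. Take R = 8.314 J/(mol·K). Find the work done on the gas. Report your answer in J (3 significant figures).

Adiabatic: TV^(γ−1) = const with γ = 5/3.
T₂ = T₁ (V₁/V₂)^(γ−1) = 313 × (21/4.75)^0.667 = 313 × 2.694 = 843.1 K.
W_by = nCᵥ(T₁ − T₂) = (3.68)(12.47)(313 − 843.1) = -24329 J.
Work on gas = −W_by = 24329 J.

W ≈ 24300 J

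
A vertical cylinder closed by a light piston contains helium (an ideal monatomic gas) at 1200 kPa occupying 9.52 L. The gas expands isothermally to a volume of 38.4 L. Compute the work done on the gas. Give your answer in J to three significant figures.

Isothermal: W = nRT ln(V₂/V₁) = P₁V₁ ln(V₂/V₁).
P₁V₁ = (1200 kPa)(9.52 L) = 11424 J.
W = 11424 × ln(38.4/9.52) = 11424 × 1.395
W_by_gas = 15933 J; work on gas = −W_by = -15933 J.

W ≈ -15900 J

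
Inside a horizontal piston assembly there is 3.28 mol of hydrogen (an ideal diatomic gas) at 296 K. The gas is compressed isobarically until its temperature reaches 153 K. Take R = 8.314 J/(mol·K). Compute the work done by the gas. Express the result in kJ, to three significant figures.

Isobaric: W = P ΔV = nR ΔT.
W = (3.28)(8.314)(153 − 296) = -3900 J.

W ≈ -3.90 kJ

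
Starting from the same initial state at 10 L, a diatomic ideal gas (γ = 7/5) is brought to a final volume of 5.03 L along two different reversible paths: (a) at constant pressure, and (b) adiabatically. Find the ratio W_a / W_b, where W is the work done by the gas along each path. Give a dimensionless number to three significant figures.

W_a / W_b ≈ 0.628

Path (a) isobaric: W = P₁(V₂ − V₁) → W_a/(P₁V₁) = -0.497.
Path (b) adiabatic: W = P₁V₁(1 − (V₁/V₂)^(γ−1))/(γ−1) → W_b/(P₁V₁) = -0.7909.
W_a / W_b = -0.497 / -0.7909 = 0.6284.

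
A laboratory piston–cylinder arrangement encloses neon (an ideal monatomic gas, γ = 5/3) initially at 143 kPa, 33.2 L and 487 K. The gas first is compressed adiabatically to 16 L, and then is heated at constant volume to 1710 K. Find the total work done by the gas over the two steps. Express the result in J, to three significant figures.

W_total ≈ -4460 J

Step 1 (adiabatic): W = (P₁V₁ − P₂V₂)/(γ−1) = (4748 − 7724)/0.667 = -4464 J.
Step 2 (isochoric): W = 0 (constant volume).
W_total = -4464 + 0 = -4464 J.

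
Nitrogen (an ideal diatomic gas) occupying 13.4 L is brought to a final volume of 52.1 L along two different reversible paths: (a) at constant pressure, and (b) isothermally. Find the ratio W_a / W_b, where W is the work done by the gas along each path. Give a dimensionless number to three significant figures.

W_a / W_b ≈ 2.13

Path (a) isobaric: W = P₁(V₂ − V₁) → W_a/(P₁V₁) = 2.888.
Path (b) isothermal: W = P₁V₁ ln(V₂/V₁) → W_b/(P₁V₁) = 1.358.
W_a / W_b = 2.888 / 1.358 = 2.127.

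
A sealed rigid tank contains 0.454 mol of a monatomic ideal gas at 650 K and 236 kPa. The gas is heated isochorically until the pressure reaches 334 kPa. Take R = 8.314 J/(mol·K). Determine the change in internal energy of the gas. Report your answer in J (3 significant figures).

Constant volume ⇒ W = 0, so Q = ΔU = nCᵥΔT with Cᵥ = 3R/2 = 12.47 J/(mol·K).
At constant V, T₂/T₁ = P₂/P₁ ⇒ ΔT = T₁(P₂/P₁ − 1) = 650·(334/236 − 1) = 269.9 K.
ΔU = (0.454)(12.47)(269.9) = 1528 J.

ΔU ≈ 1530 J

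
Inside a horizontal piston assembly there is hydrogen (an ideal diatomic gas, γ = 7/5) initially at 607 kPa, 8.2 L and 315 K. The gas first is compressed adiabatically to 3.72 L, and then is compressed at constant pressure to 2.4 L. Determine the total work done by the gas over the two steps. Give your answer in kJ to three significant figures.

Step 1 (adiabatic): W = (P₁V₁ − P₂V₂)/(γ−1) = (4977 − 6828)/0.4 = -4627 J.
After step 1: P = 1836 kPa, V = 3.72 L, T = 432.1 K.
Step 2 (isobaric): W = PΔV = (1836 kPa)(2.4 − 3.72 L) = -2423 J.
W_total = -4627 − 2423 = -7050 J.

W_total ≈ -7.05 kJ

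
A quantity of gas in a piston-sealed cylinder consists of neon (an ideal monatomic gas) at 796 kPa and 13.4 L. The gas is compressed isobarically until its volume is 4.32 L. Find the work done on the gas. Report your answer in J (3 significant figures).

W ≈ 7230 J

Isobaric: W = P ΔV.
W = (796 kPa)(4.32 − 13.4 L) = (796)(-9.08) = -7228 J.
Work on gas = −W_by = 7228 J.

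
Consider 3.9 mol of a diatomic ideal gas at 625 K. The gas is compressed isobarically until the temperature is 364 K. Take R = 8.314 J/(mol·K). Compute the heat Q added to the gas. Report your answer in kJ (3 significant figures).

Isobaric: W = nRΔT = (3.9)(8.314)(-261) = -8463 J.
ΔU = nCᵥΔT with Cᵥ = 5R/2: ΔU = (3.9)(20.79)(-261) = -21157 J.
Q = ΔU + W = -21157 − 8463 = -29620 J.

Q ≈ -29.6 kJ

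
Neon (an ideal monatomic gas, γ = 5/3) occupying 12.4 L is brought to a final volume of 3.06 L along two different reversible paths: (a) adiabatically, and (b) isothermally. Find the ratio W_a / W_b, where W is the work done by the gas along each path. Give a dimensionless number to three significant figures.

Path (a) adiabatic: W = P₁V₁(1 − (V₁/V₂)^(γ−1))/(γ−1) → W_a/(P₁V₁) = -2.313.
Path (b) isothermal: W = P₁V₁ ln(V₂/V₁) → W_b/(P₁V₁) = -1.399.
W_a / W_b = -2.313 / -1.399 = 1.653.

W_a / W_b ≈ 1.65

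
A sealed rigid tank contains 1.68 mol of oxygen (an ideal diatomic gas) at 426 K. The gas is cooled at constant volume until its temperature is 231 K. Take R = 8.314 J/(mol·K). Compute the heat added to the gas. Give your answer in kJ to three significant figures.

Constant volume ⇒ W = 0, so Q = ΔU = nCᵥΔT with Cᵥ = 5R/2 = 20.79 J/(mol·K).
ΔU = (1.68)(20.79)(231 − 426) = -6809 J.

Q ≈ -6.81 kJ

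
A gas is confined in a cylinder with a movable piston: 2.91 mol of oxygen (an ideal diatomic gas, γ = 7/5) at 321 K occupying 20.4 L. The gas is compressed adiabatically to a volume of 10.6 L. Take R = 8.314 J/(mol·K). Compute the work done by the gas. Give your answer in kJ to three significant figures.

Adiabatic: TV^(γ−1) = const with γ = 7/5.
T₂ = T₁ (V₁/V₂)^(γ−1) = 321 × (20.4/10.6)^0.4 = 321 × 1.299 = 417.1 K.
W_by = nCᵥ(T₁ − T₂) = (2.91)(20.79)(321 − 417.1) = -5812 J.

W ≈ -5.81 kJ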